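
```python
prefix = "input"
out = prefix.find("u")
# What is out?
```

Trace:
`prefix = "input"` → prefix = 'input'
`out = prefix.find("u")` → out = 3
So out = 3

Answer: 3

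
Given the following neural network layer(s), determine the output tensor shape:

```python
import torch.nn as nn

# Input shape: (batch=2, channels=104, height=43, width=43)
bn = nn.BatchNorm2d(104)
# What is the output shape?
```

Input: (2, 104, 43, 43) -> Output: (2, 104, 43, 43)

Answer: (2, 104, 43, 43)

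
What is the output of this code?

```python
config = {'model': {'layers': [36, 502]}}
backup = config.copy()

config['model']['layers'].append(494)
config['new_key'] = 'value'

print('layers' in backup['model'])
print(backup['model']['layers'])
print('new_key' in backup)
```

Key concept: shallow copy gotcha with nested dict.
Step by step:
`config = {'model': {'layers': [36, 502]}}` → config = {'model': {'layers': [36, 502]}}
`backup = config.copy()` → backup = {'model': {'layers': [36, 502]}}
`config['model']['layers'].append(494)` → config = {'model': {'layers': [36, 502, 494]}}; backup = {'model': {'layers': [36, 502, 494]}}
`config['new_key'] = 'value'` → config = {'model': {'layers': [36, 502, 494]}, 'new_key': 'value'}
`print('layers' in backup['model'])` → prints True
`print(backup['model']['layers'])` → prints [36, 502, 494]
`print('new_key' in backup)` → prints False

Answer:
True
[36, 502, 494]
False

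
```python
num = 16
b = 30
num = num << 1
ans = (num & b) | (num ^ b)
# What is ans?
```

Trace:
`num = 16` → num = 16
`b = 30` → b = 30
`num = num << 1` → num = 32
`ans = (num & b) | (num ^ b)` → ans = 62
So ans = 62

Answer: 62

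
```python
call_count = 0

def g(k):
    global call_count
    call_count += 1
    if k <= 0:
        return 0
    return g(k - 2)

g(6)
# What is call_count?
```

Linear recursion stepping by 2: 4 calls from k=6 down to ≤0.

Answer: 4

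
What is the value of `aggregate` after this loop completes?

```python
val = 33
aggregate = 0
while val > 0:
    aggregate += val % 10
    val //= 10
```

Sum digits of 33
`aggregate` takes the values: 0 → 3 → 6

Answer: 6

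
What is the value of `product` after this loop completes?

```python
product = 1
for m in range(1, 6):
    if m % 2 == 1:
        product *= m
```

Product of odd numbers 1 to 5
`product` takes the values: 1 → 3 → 15

Answer: 15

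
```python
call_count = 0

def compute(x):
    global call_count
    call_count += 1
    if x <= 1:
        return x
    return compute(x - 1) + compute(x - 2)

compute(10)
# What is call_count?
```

Calls(x) = 1 + Calls(x-1) + Calls(x-2); Calls(0)=Calls(1)=1. For x=10 this gives 177.

Answer: 177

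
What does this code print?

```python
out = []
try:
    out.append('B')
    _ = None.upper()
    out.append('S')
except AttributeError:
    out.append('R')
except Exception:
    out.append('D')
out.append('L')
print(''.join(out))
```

Execution trace: 'B' (try body) → 'R' (except AttributeError) → 'L' (after the try/except). Output: BRL

Answer: BRL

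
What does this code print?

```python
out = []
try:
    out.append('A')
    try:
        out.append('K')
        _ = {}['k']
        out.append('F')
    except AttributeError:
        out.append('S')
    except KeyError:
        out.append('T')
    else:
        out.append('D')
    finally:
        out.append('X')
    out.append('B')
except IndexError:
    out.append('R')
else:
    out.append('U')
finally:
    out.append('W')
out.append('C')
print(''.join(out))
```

Execution trace: 'A' (try body) → 'K' (inner try body) → 'T' (inner except KeyError) → 'X' (inner finally) → 'B' (try body, no exception) → 'U' (else) → 'W' (finally) → 'C' (after the try/except). Output: AKTXBUWC

Answer: AKTXBUWC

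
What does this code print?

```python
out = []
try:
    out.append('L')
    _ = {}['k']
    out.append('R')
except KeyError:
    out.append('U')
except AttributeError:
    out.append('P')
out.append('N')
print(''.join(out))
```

Execution trace: 'L' (try body) → 'U' (except KeyError) → 'N' (after the try/except). Output: LUN

Answer: LUN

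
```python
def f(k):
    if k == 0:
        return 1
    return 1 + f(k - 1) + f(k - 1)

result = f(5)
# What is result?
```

f(k) = 1 + 2·f(k-1), f(0)=1. Closed form: (1+1)·2^5 - 1 = 63.

Answer: 63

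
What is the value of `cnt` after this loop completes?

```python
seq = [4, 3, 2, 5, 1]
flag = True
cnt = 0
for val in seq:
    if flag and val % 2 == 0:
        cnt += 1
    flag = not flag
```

Count even values at even positions
`cnt` takes the values: 0 → 1 → 2

Answer: 2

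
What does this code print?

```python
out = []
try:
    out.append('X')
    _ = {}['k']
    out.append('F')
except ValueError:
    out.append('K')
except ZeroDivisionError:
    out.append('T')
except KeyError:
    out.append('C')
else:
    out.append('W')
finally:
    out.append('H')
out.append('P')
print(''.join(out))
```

Execution trace: 'X' (try body) → 'C' (except KeyError) → 'H' (finally) → 'P' (after the try/except). Output: XCHP

Answer: XCHP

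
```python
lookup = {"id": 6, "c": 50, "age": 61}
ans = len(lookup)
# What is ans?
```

Trace:
`lookup = {"id": 6, "c": 50, "age": 61}` → lookup = {'id': 6, 'c': 50, 'age': 61}
`ans = len(lookup)` → ans = 3
So ans = 3

Answer: 3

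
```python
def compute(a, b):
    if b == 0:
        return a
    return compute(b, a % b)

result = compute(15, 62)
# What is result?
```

compute(15, 62) -> compute(62, 15) -> compute(15, 2) -> compute(2, 1) -> compute(1, 0) -> 1

Answer: 1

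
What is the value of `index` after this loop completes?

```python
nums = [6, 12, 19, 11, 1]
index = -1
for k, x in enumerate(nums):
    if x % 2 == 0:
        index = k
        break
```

First even number index in [6, 12, 19, 11, 1]
`index` takes the values: -1 → 0

Answer: 0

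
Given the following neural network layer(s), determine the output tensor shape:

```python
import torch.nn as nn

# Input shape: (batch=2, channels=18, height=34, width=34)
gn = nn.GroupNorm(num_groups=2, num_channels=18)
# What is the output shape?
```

Input: (2, 18, 34, 34) -> Output: (2, 18, 34, 34)

Answer: (2, 18, 34, 34)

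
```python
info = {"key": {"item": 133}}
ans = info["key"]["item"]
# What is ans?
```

Trace:
`info = {"key": {"item": 133}}` → info = {'key': {'item': 133}}
`ans = info["key"]["item"]` → ans = 133
So ans = 133

Answer: 133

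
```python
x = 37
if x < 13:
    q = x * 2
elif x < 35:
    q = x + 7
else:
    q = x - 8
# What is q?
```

Trace:
`x = 37` → x = 37
`if x < 13: ...` → x < 13 is False, x < 35 is False, take else branch → q = 29
So q = 29

Answer: 29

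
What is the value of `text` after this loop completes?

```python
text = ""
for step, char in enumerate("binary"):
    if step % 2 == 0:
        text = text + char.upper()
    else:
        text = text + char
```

Uppercase even positions in 'binary'
`text` takes the values: "" → "B" → "Bi" → "BiN" → "BiNa" → "BiNaR" → "BiNaRy"

Answer: "BiNaRy"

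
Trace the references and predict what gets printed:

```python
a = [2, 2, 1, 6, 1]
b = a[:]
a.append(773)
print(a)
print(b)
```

Key concept: slice [:] creates copy.
Step by step:
`a = [2, 2, 1, 6, 1]` → a = [2, 2, 1, 6, 1]
`b = a[:]` → b = [2, 2, 1, 6, 1]
`a.append(773)` → a = [2, 2, 1, 6, 1, 773]
`print(a)` → prints [2, 2, 1, 6, 1, 773]
`print(b)` → prints [2, 2, 1, 6, 1]

Answer:
[2, 2, 1, 6, 1, 773]
[2, 2, 1, 6, 1]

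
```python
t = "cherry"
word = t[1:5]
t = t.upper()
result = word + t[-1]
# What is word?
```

Trace:
`t = "cherry"` → t = 'cherry'
`word = t[1:5]` → word = 'herr'
`t = t.upper()` → t = 'CHERRY'
`result = word + t[-1]` → result = 'herrY'
So word = 'herr'

Answer: 'herr'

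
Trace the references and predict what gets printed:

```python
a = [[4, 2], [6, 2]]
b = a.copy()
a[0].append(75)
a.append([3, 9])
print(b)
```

Key concept: shallow copy with nested lists.
Step by step:
`a = [[4, 2], [6, 2]]` → a = [[4, 2], [6, 2]]
`b = a.copy()` → b = [[4, 2], [6, 2]]
`a[0].append(75)` → a = [[4, 2, 75], [6, 2]]; b = [[4, 2, 75], [6, 2]]
`a.append([3, 9])` → a = [[4, 2, 75], [6, 2], [3, 9]]
`print(b)` → prints [[4, 2, 75], [6, 2]]

Answer: [[4, 2, 75], [6, 2]]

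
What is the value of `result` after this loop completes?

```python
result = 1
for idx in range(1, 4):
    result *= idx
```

3! = 6
`result` takes the values: 1 → 2 → 6

Answer: 6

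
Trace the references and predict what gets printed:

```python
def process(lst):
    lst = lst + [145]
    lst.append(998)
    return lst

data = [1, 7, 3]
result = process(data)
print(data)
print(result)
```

Key concept: rebinding parameter vs mutation.
Step by step:
`data = [1, 7, 3]` → data = [1, 7, 3]
`result = process(data)` → result = [1, 7, 3, 145, 998]
`print(data)` → prints [1, 7, 3]
`print(result)` → prints [1, 7, 3, 145, 998]

Answer:
[1, 7, 3]
[1, 7, 3, 145, 998]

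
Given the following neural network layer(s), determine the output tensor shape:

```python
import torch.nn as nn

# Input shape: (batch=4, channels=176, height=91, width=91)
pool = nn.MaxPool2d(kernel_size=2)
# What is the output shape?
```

Input: (4, 176, 91, 91) -> Output: (4, 176, 45, 45)

Answer: (4, 176, 45, 45)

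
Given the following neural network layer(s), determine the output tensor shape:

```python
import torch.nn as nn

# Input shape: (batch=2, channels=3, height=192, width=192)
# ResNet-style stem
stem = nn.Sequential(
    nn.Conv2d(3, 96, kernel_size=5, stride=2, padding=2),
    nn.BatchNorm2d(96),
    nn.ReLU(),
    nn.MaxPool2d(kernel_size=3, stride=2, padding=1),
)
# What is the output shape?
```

Input: (2, 3, 192, 192) -> after Conv2d 5x5 stride=2: (2, 96, 96, 96) -> Output: (2, 96, 48, 48)

Answer: (2, 96, 48, 48)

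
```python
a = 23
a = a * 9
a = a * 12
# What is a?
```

Trace:
`a = 23` → a = 23
`a = a * 9` → a = 207
`a = a * 12` → a = 2484
So a = 2484

Answer: 2484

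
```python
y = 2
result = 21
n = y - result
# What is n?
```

Trace:
`y = 2` → y = 2
`result = 21` → result = 21
`n = y - result` → n = -19
So n = -19

Answer: -19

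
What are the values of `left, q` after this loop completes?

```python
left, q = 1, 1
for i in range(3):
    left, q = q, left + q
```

Fibonacci: after 3 iterations
`left, q` takes the values: (1, 1) → (1, 2) → (2, 3) → (3, 5)

Answer: 3, 5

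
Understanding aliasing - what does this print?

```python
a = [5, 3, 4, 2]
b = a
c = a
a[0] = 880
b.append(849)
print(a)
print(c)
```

Key concept: multiple aliases.
Step by step:
`a = [5, 3, 4, 2]` → a = [5, 3, 4, 2]
`b = a` → b = [5, 3, 4, 2] (same object as a)
`c = a` → c = [5, 3, 4, 2] (same object as a, b)
`a[0] = 880` → a = [880, 3, 4, 2] (same object as b, c); b = [880, 3, 4, 2] (same object as a, c); c = [880, 3, 4, 2] (same object as a, b)
`b.append(849)` → a = [880, 3, 4, 2, 849] (same object as b, c); b = [880, 3, 4, 2, 849] (same object as a, c); c = [880, 3, 4, 2, 849] (same object as a, b)
`print(a)` → prints [880, 3, 4, 2, 849]
`print(c)` → prints [880, 3, 4, 2, 849]

Answer:
[880, 3, 4, 2, 849]
[880, 3, 4, 2, 849]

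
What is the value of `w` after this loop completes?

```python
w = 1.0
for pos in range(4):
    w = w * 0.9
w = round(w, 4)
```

Exponential decay: 1.0 * 0.9^4
`w` takes the values: 1.0 → 0.9 → 0.81 → 0.729 → 0.6561

Answer: 0.6561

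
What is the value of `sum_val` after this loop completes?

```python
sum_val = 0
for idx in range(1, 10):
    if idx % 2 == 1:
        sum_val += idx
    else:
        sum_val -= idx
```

Add odd, subtract even
`sum_val` takes the values: 0 → 1 → -1 → 2 → -2 → 3 → -3 → 4 → -4 → 5

Answer: 5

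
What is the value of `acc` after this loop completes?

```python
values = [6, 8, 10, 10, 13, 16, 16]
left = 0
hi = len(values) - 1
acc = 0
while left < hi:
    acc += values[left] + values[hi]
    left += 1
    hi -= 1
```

Sum of pairs from ends
`acc` takes the values: 0 → 22 → 46 → 69

Answer: 69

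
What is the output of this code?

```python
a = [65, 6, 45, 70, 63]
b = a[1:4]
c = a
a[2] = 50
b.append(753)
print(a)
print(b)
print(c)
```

Key concept: slice vs alias.
Step by step:
`a = [65, 6, 45, 70, 63]` → a = [65, 6, 45, 70, 63]
`b = a[1:4]` → b = [6, 45, 70]
`c = a` → c = [65, 6, 45, 70, 63] (same object as a)
`a[2] = 50` → a = [65, 6, 50, 70, 63] (same object as c); c = [65, 6, 50, 70, 63] (same object as a)
`b.append(753)` → b = [6, 45, 70, 753]
`print(a)` → prints [65, 6, 50, 70, 63]
`print(b)` → prints [6, 45, 70, 753]
`print(c)` → prints [65, 6, 50, 70, 63]

Answer:
[65, 6, 50, 70, 63]
[6, 45, 70, 753]
[65, 6, 50, 70, 63]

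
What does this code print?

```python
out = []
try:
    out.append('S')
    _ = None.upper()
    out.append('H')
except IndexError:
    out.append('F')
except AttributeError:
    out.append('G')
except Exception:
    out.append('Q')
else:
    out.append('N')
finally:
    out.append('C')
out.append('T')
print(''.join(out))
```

Execution trace: 'S' (try body) → 'G' (except AttributeError) → 'C' (finally) → 'T' (after the try/except). Output: SGCT

Answer: SGCT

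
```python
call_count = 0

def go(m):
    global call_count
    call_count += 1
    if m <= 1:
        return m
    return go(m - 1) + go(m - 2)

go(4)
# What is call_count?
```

Calls(m) = 1 + Calls(m-1) + Calls(m-2); Calls(0)=Calls(1)=1. For m=4 this gives 9.

Answer: 9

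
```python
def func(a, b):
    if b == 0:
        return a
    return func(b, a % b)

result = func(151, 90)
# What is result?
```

func(151, 90) -> func(90, 61) -> func(61, 29) -> func(29, 3) -> func(3, 2) -> func(2, 1) -> func(1, 0) -> 1

Answer: 1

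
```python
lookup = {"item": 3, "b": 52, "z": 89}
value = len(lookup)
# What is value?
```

Trace:
`lookup = {"item": 3, "b": 52, "z": 89}` → lookup = {'item': 3, 'b': 52, 'z': 89}
`value = len(lookup)` → value = 3
So value = 3

Answer: 3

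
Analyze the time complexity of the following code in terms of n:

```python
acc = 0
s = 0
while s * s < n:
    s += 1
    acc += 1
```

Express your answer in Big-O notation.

Each loop level contributes: √n. Multiplying the contributions gives O(√n).

Answer: O(√n)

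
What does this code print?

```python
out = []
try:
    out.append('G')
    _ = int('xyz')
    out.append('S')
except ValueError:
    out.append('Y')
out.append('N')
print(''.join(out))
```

Execution trace: 'G' (try body) → 'Y' (except ValueError) → 'N' (after the try/except). Output: GYN

Answer: GYN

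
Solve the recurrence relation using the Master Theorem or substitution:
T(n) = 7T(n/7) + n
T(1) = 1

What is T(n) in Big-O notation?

By Master Theorem: a=7, b=7, f(n)=n. Since log_7(7) = 1 and f(n) = Θ(n^1), Case 2 applies. T(n) = O(n log n).

Answer: O(n log n)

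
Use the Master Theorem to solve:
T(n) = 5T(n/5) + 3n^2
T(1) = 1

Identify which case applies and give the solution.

a=5, b=5, f(n)=3n^2. log_5(5) = 1. Since c=2 > 1 and the regularity condition holds (5(n/5)^2 = (5/5^2)n^2 with 5/5^2 < 1), Case 3 applies: T(n) = Θ(f(n)) = O(n^2).

Answer: O(n^2) - Case 3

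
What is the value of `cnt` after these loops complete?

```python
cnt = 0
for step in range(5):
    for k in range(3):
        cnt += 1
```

5 * 3 = 15
`cnt` takes the values: 0 → 1 → 2 → 3 → 4 → 5 → 6 → 7 → 8 → 9 → 10 → 11 → 12 → 13 → 14 → 15

Answer: 15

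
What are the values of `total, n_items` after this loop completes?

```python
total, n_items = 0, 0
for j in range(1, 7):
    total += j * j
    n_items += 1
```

Sum of squares and count
`total, n_items` takes the values: (0, 0) → (1, 0) → (1, 1) → (5, 1) → (5, 2) → (14, 2) → (14, 3) → (30, 3) → (30, 4) → (55, 4) → (55, 5) → (91, 5) → (91, 6)

Answer: 91, 6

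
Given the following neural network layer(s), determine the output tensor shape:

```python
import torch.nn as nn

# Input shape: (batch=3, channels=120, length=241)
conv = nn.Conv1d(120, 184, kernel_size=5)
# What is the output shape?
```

Input: (3, 120, 241) -> Output: (3, 184, 237)

Answer: (3, 184, 237)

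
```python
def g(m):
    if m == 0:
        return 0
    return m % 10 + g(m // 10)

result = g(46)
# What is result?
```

Sum of digits of 46: 6 + 4 = 10

Answer: 10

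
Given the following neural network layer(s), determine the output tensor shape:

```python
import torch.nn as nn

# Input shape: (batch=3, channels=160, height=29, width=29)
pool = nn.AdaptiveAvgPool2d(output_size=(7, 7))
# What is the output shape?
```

Input: (3, 160, 29, 29) -> Output: (3, 160, 7, 7)

Answer: (3, 160, 7, 7)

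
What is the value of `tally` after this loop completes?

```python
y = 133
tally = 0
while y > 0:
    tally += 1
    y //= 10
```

Count digits by repeated division by 10
`tally` takes the values: 0 → 1 → 2 → 3

Answer: 3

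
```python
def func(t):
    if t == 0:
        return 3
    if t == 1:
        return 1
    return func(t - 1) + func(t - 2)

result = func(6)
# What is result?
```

Build up from base cases: func(0)=3, func(1)=1, func(2)=4, func(3)=5, func(4)=9, func(5)=14, func(6)=23

Answer: 23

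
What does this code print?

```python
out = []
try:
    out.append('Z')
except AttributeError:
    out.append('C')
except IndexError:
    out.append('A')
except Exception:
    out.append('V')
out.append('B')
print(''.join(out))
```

Execution trace: 'Z' (try body, no exception) → 'B' (after the try/except). Output: ZB

Answer: ZB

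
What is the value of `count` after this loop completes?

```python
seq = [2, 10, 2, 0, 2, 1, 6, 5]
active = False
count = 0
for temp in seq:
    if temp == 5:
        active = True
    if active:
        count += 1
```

Count elements after first 5 in [2, 10, 2, 0, 2, 1, 6, 5]
`count` takes the values: 0 → 1

Answer: 1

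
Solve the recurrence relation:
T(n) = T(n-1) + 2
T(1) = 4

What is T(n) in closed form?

Unrolling: T(n) = T(1) + 2·(n-1) = 4 + 2(n-1) = 2n + 2.

Answer: T(n) = 2n + 2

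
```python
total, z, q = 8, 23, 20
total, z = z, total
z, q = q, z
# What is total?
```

Trace:
`total, z, q = 8, 23, 20` → total = 8; z = 23; q = 20
`total, z = z, total` → total = 23; z = 8
`z, q = q, z` → z = 20; q = 8
So total = 23

Answer: 23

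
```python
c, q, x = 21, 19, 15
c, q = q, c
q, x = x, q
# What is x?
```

Trace:
`c, q, x = 21, 19, 15` → c = 21; q = 19; x = 15
`c, q = q, c` → c = 19; q = 21
`q, x = x, q` → q = 15; x = 21
So x = 21

Answer: 21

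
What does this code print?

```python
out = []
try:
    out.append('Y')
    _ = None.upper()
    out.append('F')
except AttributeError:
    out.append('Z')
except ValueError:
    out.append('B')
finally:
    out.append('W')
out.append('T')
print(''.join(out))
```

Execution trace: 'Y' (try body) → 'Z' (except AttributeError) → 'W' (finally) → 'T' (after the try/except). Output: YZWT

Answer: YZWT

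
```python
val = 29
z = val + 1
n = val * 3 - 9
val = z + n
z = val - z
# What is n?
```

Trace:
`val = 29` → val = 29
`z = val + 1` → z = 30
`n = val * 3 - 9` → n = 78
`val = z + n` → val = 108
`z = val - z` → z = 78
So n = 78

Answer: 78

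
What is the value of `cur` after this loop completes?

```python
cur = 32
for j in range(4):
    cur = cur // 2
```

Halve 4 times: 32 // 2^4 = 2
`cur` takes the values: 32 → 16 → 8 → 4 → 2

Answer: 2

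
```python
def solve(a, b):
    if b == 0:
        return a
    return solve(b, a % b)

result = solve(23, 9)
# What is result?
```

solve(23, 9) -> solve(9, 5) -> solve(5, 4) -> solve(4, 1) -> solve(1, 0) -> 1

Answer: 1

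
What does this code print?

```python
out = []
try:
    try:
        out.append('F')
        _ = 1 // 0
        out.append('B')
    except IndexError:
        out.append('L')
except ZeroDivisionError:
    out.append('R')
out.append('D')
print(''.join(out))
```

Execution trace: 'F' (try body) → 'R' (outer except ZeroDivisionError) → 'D' (after the try/except). Output: FRD

Answer: FRD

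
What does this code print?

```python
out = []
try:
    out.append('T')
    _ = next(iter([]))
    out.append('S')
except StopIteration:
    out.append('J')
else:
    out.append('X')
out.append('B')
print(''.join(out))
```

Execution trace: 'T' (try body) → 'J' (except StopIteration) → 'B' (after the try/except). Output: TJB

Answer: TJB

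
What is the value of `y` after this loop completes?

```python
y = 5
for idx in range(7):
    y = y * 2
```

Multiply by 2, 7 times: 5 * 2^7 = 640
`y` takes the values: 5 → 10 → 20 → 40 → 80 → 160 → 320 → 640

Answer: 640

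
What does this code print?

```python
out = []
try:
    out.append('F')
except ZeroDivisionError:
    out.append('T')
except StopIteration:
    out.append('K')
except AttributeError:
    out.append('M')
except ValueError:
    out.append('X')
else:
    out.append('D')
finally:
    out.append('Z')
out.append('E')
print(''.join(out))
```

Execution trace: 'F' (try body, no exception) → 'D' (else) → 'Z' (finally) → 'E' (after the try/except). Output: FDZE

Answer: FDZE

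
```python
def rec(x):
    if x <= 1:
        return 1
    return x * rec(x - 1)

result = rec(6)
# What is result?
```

rec(6) = 6 * 5 * 4 * 3 * 2 * 1 = 720

Answer: 720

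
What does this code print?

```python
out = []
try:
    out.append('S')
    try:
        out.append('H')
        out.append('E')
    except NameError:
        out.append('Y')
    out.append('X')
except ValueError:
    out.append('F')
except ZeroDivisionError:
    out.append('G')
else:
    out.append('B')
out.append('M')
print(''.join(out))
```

Execution trace: 'S' (try body) → 'H' (inner try body) → 'E' (inner try body, no exception) → 'X' (try body, no exception) → 'B' (else) → 'M' (after the try/except). Output: SHEXBM

Answer: SHEXBM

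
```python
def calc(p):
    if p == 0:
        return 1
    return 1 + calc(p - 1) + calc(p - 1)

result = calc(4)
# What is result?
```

calc(p) = 1 + 2·calc(p-1), calc(0)=1. Closed form: (1+1)·2^4 - 1 = 31.

Answer: 31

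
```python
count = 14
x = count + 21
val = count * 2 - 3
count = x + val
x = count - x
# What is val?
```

Trace:
`count = 14` → count = 14
`x = count + 21` → x = 35
`val = count * 2 - 3` → val = 25
`count = x + val` → count = 60
`x = count - x` → x = 25
So val = 25

Answer: 25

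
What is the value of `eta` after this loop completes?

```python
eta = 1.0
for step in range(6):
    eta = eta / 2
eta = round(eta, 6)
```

Halving LR 6 times: 1 / 2^6
`eta` takes the values: 1.0 → 0.5 → 0.25 → 0.125 → 0.0625 → 0.03125 → 0.015625

Answer: 0.015625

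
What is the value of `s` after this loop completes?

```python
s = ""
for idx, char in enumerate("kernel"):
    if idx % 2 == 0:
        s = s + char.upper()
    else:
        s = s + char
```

Uppercase even positions in 'kernel'
`s` takes the values: "" → "K" → "Ke" → "KeR" → "KeRn" → "KeRnE" → "KeRnEl"

Answer: "KeRnEl"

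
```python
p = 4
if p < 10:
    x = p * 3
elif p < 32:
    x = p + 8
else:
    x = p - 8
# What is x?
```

Trace:
`p = 4` → p = 4
`if p < 10: ...` → p < 10 is True → x = 12
So x = 12

Answer: 12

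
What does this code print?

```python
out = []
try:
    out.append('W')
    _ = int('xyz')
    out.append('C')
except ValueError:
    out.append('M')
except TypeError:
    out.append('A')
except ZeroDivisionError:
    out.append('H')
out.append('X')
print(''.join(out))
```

Execution trace: 'W' (try body) → 'M' (except ValueError) → 'X' (after the try/except). Output: WMX

Answer: WMX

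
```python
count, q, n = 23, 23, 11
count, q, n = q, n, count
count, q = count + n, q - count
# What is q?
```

Trace:
`count, q, n = 23, 23, 11` → count = 23; q = 23; n = 11
`count, q, n = q, n, count` → count = 23; q = 11; n = 23
`count, q = count + n, q - count` → count = 46; q = -12
So q = -12

Answer: -12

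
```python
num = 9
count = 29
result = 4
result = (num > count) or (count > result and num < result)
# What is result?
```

Trace:
`num = 9` → num = 9
`count = 29` → count = 29
`result = 4` → result = 4
`result = (num > count) or (count > result and num < result)` → result = False
So result = False

Answer: False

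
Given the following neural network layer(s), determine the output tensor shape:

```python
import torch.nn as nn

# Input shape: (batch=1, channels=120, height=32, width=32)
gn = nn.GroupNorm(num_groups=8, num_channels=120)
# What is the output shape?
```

Input: (1, 120, 32, 32) -> Output: (1, 120, 32, 32)

Answer: (1, 120, 32, 32)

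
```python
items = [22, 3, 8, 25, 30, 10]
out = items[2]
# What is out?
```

Trace:
`items = [22, 3, 8, 25, 30, 10]` → items = [22, 3, 8, 25, 30, 10]
`out = items[2]` → out = 8
So out = 8

Answer: 8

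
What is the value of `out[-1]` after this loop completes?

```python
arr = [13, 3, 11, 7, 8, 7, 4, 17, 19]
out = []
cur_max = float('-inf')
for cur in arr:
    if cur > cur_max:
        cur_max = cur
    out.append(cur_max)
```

Running max ends at 19
`out` takes the values: [] → [13] → [13, 13] → [13, 13, 13] → [13, 13, 13, 13] → [13, 13, 13, 13, 13] → [13, 13, 13, 13, 13, 13] → [13, 13, 13, 13, 13, 13, 13] → [13, 13, 13, 13, 13, 13, 13, 17] → [13, 13, 13, 13, 13, 13, 13, 17, 19]
So `out[-1]` = 19

Answer: 19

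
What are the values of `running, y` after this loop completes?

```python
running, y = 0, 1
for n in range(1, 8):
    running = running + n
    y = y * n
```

Sum and factorial of 1 to 7
`running, y` takes the values: (0, 1) → (1, 1) → (3, 1) → (3, 2) → (6, 2) → (6, 6) → (10, 6) → (10, 24) → (15, 24) → (15, 120) → (21, 120) → (21, 720) → (28, 720) → (28, 5040)

Answer: 28, 5040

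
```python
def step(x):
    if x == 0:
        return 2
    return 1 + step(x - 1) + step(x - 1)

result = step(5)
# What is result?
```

step(x) = 1 + 2·step(x-1), step(0)=2. Closed form: (2+1)·2^5 - 1 = 95.

Answer: 95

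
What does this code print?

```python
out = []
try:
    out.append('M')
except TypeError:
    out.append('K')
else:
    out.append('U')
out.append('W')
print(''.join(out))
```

Execution trace: 'M' (try body, no exception) → 'U' (else) → 'W' (after the try/except). Output: MUW

Answer: MUW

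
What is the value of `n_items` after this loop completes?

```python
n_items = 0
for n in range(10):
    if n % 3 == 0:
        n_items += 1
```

Count numbers divisible by 3 in range(10)
`n_items` takes the values: 0 → 1 → 2 → 3 → 4

Answer: 4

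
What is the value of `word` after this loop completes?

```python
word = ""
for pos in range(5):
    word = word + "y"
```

Repeat 'y' 5 times
`word` takes the values: "" → "y" → "yy" → "yyy" → "yyyy" → "yyyyy"

Answer: "yyyyy"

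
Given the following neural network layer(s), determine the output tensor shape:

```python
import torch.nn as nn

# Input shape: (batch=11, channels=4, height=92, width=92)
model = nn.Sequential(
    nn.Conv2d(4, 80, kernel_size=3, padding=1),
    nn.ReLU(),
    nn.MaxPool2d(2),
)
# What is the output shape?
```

Input: (11, 4, 92, 92) -> after Conv2d: (11, 80, 92, 92) -> after ReLU: (11, 80, 92, 92) -> Output: (11, 80, 46, 46)

Answer: (11, 80, 46, 46)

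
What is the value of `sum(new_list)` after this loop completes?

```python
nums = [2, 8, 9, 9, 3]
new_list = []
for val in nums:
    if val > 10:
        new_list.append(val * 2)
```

Sum of doubled values > 10
`new_list` takes the values: []
So `sum(new_list)` = 0

Answer: 0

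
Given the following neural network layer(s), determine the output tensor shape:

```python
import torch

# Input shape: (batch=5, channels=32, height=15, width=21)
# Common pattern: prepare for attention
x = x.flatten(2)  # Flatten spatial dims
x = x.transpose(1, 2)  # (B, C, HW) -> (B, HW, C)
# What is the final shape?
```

Input: (5, 32, 15, 21) -> after flatten(2): (5, 32, 315) -> Output: (5, 315, 32)

Answer: (5, 315, 32)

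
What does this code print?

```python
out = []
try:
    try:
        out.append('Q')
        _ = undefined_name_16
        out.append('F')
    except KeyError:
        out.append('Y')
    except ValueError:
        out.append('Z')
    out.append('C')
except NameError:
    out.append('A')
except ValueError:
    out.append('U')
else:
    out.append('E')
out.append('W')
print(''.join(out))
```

Execution trace: 'Q' (inner try body) → 'A' (except NameError) → 'W' (after the try/except). Output: QAW

Answer: QAW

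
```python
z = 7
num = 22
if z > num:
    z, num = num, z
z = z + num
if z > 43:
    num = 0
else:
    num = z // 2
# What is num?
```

Trace:
`z = 7` → z = 7
`num = 22` → num = 22
`if z > num: ...` → z > num is False → no variable changes
`z = z + num` → z = 29
`if z > 43: ...` → z > 43 is False, take else branch → num = 14
So num = 14

Answer: 14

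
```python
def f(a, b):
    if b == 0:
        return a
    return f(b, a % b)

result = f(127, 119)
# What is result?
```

f(127, 119) -> f(119, 8) -> f(8, 7) -> f(7, 1) -> f(1, 0) -> 1

Answer: 1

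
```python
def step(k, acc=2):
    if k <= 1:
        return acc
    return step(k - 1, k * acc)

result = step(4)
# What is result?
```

Accumulator trace (n, acc): (4, 2) -> (3, 8) -> (2, 24) -> (1, 48) -> return 48

Answer: 48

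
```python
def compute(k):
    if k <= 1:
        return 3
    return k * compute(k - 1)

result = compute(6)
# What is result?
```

compute(6) = 6 * 5 * 4 * 3 * 2 * 3 = 2160

Answer: 2160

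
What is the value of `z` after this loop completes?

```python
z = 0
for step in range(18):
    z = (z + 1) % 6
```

Increment mod 6, 18 times = 0
`z` takes the values: 0 → 1 → 2 → 3 → 4 → 5 → 0 → 1 → 2 → 3 → 4 → 5 → 0 → 1 → 2 → 3 → 4 → 5 → 0

Answer: 0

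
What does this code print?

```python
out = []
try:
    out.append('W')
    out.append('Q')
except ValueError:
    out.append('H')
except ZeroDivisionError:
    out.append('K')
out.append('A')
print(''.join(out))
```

Execution trace: 'W' (try body) → 'Q' (try body, no exception) → 'A' (after the try/except). Output: WQA

Answer: WQA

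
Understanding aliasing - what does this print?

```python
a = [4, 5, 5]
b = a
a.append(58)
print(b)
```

Key concept: basic list aliasing.
Step by step:
`a = [4, 5, 5]` → a = [4, 5, 5]
`b = a` → b = [4, 5, 5] (same object as a)
`a.append(58)` → a = [4, 5, 5, 58] (same object as b); b = [4, 5, 5, 58] (same object as a)
`print(b)` → prints [4, 5, 5, 58]

Answer: [4, 5, 5, 58]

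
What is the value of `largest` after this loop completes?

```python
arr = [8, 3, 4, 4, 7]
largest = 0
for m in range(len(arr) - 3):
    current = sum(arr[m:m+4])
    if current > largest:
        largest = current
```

Max sum of 4-element window in [8, 3, 4, 4, 7]
`largest` takes the values: 0 → 19

Answer: 19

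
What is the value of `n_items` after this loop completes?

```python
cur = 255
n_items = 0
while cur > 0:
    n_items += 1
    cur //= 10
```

Count digits by repeated division by 10
`n_items` takes the values: 0 → 1 → 2 → 3

Answer: 3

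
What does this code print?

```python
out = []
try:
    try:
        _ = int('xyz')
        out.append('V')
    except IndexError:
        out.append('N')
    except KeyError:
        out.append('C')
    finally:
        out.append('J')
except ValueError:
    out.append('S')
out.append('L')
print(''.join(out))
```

Execution trace: 'J' (finally) → 'S' (outer except ValueError) → 'L' (after the try/except). Output: JSL

Answer: JSL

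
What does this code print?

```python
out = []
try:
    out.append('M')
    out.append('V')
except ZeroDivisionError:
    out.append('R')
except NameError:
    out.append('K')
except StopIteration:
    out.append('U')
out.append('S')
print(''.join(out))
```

Execution trace: 'M' (try body) → 'V' (try body, no exception) → 'S' (after the try/except). Output: MVS

Answer: MVS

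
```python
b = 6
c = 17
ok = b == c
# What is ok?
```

Trace:
`b = 6` → b = 6
`c = 17` → c = 17
`ok = b == c` → ok = False
So ok = False

Answer: False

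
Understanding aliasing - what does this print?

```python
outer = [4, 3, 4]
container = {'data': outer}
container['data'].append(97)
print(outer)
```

Key concept: dict holds reference to list.
Step by step:
`outer = [4, 3, 4]` → outer = [4, 3, 4]
`container = {'data': outer}` → container = {'data': [4, 3, 4]}
`container['data'].append(97)` → outer = [4, 3, 4, 97]; container = {'data': [4, 3, 4, 97]}
`print(outer)` → prints [4, 3, 4, 97]

Answer: [4, 3, 4, 97]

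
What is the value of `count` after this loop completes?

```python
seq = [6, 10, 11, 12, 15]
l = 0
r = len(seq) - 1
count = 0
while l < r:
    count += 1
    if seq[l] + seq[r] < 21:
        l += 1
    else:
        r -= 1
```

Steps to find pair summing to 21
`count` takes the values: 0 → 1 → 2 → 3 → 4

Answer: 4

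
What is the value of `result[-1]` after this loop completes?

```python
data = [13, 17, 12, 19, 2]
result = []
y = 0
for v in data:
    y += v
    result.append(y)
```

Cumulative sum ends at 63
`result` takes the values: [] → [13] → [13, 30] → [13, 30, 42] → [13, 30, 42, 61] → [13, 30, 42, 61, 63]
So `result[-1]` = 63

Answer: 63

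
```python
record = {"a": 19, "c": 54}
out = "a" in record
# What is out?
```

Trace:
`record = {"a": 19, "c": 54}` → record = {'a': 19, 'c': 54}
`out = "a" in record` → out = True
So out = True

Answer: True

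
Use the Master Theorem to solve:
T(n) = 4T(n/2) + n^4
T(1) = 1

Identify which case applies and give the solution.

a=4, b=2, f(n)=n^4. log_2(4) = 2. Since c=4 > 2 and the regularity condition holds (4(n/2)^4 = (4/2^4)n^4 with 4/2^4 < 1), Case 3 applies: T(n) = Θ(f(n)) = O(n^4).

Answer: O(n^4) - Case 3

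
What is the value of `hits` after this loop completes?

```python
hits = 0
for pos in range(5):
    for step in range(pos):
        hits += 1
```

Triangle number: 0+1+2+...+4
`hits` takes the values: 0 → 1 → 2 → 3 → 4 → 5 → 6 → 7 → 8 → 9 → 10

Answer: 10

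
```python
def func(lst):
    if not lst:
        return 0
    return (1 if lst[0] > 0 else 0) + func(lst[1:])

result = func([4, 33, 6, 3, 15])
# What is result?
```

Count of positive elements in [4, 33, 6, 3, 15] = 5

Answer: 5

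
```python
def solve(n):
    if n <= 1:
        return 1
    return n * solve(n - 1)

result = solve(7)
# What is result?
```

solve(7) = 7 * 6 * 5 * 4 * 3 * 2 * 1 = 5040

Answer: 5040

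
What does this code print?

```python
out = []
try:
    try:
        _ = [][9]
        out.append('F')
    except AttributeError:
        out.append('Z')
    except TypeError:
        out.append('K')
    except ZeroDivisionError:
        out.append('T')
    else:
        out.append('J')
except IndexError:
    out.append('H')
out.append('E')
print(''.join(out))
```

Execution trace: 'H' (outer except IndexError) → 'E' (after the try/except). Output: HE

Answer: HE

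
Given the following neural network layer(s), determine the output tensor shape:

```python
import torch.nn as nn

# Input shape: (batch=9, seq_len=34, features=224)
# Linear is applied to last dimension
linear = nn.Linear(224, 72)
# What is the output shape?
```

Input: (9, 34, 224) -> Output: (9, 34, 72)

Answer: (9, 34, 72)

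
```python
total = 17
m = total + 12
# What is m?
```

Trace:
`total = 17` → total = 17
`m = total + 12` → m = 29
So m = 29

Answer: 29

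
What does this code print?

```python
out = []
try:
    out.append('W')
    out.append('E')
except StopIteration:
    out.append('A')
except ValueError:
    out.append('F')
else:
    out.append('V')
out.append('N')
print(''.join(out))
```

Execution trace: 'W' (try body) → 'E' (try body, no exception) → 'V' (else) → 'N' (after the try/except). Output: WEVN

Answer: WEVN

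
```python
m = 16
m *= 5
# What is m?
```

Trace:
`m = 16` → m = 16
`m *= 5` → m = 80
So m = 80

Answer: 80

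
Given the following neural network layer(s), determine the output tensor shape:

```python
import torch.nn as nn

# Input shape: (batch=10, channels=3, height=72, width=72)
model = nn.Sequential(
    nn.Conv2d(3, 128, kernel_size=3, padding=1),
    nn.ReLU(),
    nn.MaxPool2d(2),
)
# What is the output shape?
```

Input: (10, 3, 72, 72) -> after Conv2d: (10, 128, 72, 72) -> after ReLU: (10, 128, 72, 72) -> Output: (10, 128, 36, 36)

Answer: (10, 128, 36, 36)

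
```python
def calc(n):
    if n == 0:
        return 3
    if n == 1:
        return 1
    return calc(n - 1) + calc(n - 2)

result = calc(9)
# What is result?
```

Build up from base cases: calc(0)=3, calc(1)=1, calc(2)=4, calc(3)=5, calc(4)=9, calc(5)=14, calc(6)=23, ..., calc(9)=97

Answer: 97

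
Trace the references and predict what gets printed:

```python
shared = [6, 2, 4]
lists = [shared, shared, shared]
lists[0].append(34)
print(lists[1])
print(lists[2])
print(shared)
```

Key concept: list of same reference.
Step by step:
`shared = [6, 2, 4]` → shared = [6, 2, 4]
`lists = [shared, shared, shared]` → lists = [[6, 2, 4], [6, 2, 4], [6, 2, 4]]
`lists[0].append(34)` → shared = [6, 2, 4, 34]; lists = [[6, 2, 4, 34], [6, 2, 4, 34], [6, 2, 4, 34]]
`print(lists[1])` → prints [6, 2, 4, 34]
`print(lists[2])` → prints [6, 2, 4, 34]
`print(shared)` → prints [6, 2, 4, 34]

Answer:
[6, 2, 4, 34]
[6, 2, 4, 34]
[6, 2, 4, 34]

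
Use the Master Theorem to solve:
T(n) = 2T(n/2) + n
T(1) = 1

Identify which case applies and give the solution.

a=2, b=2, f(n)=n. log_2(2) = 1. Since c=1 = 1, Case 2 applies: T(n) = Θ(n^log_b(a) · log n) = O(n log n).

Answer: O(n log n) - Case 2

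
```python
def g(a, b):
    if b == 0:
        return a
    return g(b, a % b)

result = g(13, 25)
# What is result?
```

g(13, 25) -> g(25, 13) -> g(13, 12) -> g(12, 1) -> g(1, 0) -> 1

Answer: 1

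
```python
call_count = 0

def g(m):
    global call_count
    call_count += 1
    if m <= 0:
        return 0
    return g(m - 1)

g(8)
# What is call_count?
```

Linear recursion stepping by 1: 9 calls from m=8 down to ≤0.

Answer: 9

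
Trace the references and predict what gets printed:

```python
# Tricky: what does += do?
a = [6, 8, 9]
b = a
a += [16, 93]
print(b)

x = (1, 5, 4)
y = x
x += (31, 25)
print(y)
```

Key concept: += behavior differs for mutable vs immutable.
Step by step:
`a = [6, 8, 9]` → a = [6, 8, 9]
`b = a` → b = [6, 8, 9] (same object as a)
`a += [16, 93]` → a = [6, 8, 9, 16, 93] (same object as b); b = [6, 8, 9, 16, 93] (same object as a)
`print(b)` → prints [6, 8, 9, 16, 93]
`x = (1, 5, 4)` → x = (1, 5, 4)
`y = x` → y = (1, 5, 4)
`x += (31, 25)` → x = (1, 5, 4, 31, 25)
`print(y)` → prints (1, 5, 4)

Answer:
[6, 8, 9, 16, 93]
(1, 5, 4)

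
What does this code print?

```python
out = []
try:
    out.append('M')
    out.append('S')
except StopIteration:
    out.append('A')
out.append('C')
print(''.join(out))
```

Execution trace: 'M' (try body) → 'S' (try body, no exception) → 'C' (after the try/except). Output: MSC

Answer: MSC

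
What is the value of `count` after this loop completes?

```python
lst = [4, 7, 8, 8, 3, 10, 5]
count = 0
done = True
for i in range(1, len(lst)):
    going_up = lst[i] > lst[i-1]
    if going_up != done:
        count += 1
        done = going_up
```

Count direction changes in [4, 7, 8, 8, 3, 10, 5]
`count` takes the values: 0 → 1 → 2 → 3

Answer: 3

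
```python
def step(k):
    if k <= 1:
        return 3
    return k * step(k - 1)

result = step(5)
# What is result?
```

step(5) = 5 * 4 * 3 * 2 * 3 = 360

Answer: 360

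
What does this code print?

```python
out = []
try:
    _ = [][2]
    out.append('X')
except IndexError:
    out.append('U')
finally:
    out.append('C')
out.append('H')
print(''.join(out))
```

Execution trace: 'U' (except IndexError) → 'C' (finally) → 'H' (after the try/except). Output: UCH

Answer: UCH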